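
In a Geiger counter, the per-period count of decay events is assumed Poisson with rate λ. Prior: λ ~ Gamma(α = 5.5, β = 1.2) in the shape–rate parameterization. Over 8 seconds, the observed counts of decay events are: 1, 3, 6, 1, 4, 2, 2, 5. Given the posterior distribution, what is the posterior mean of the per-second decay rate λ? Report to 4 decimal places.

3.2065

With a Gamma(shape α, rate β) prior, the Poisson likelihood is conjugate: the posterior is Gamma(α + ΣXᵢ, β + n).
Sum of counts S = 24 over n = 8 seconds.
Posterior: Gamma(α+S, β+n) = Gamma(5.5+24, 1.2+8) = Gamma(29.5, 9.2).
Posterior mean = α/β = 29.5/9.2 = 3.2065.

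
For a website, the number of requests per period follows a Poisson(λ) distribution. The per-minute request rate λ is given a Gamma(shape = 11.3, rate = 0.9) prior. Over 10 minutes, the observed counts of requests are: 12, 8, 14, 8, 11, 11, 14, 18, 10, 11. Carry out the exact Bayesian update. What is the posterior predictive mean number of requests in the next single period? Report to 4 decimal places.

11.7706

With a Gamma(shape α, rate β) prior, the Poisson likelihood is conjugate: the posterior is Gamma(α + ΣXᵢ, β + n).
Sum of counts S = 117 over n = 10 minutes.
Posterior: Gamma(α+S, β+n) = Gamma(11.3+117, 0.9+10) = Gamma(128.3, 10.9).
The predictive distribution for one future period is NegBinom with mean α/β = 11.7706.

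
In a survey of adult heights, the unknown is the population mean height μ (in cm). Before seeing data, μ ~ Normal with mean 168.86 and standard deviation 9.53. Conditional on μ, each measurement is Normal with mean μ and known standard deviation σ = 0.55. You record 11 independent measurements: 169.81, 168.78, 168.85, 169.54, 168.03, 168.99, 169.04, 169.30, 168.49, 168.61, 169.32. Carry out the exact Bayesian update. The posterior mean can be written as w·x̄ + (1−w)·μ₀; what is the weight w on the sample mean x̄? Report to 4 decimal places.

For Normal data with known variance σ², a Normal(μ₀, σ₀²) prior on μ is conjugate. Posterior precision = 1/σ₀² + n/σ²; posterior mean is the precision-weighted average of μ₀ and x̄.
σ₀² = 9.53² = 90.8209, σ² = 0.55² = 0.3025. Prior precision 1/σ₀² = 1/90.8209; data precision n/σ² = 11/0.3025.
w = (n/σ²)/(1/σ₀² + n/σ²) = n·σ₀²/(σ² + n·σ₀²) = 11·90.8209/(0.3025 + 11·90.8209) = 999.0299/999.3324 = 0.9997.

0.9997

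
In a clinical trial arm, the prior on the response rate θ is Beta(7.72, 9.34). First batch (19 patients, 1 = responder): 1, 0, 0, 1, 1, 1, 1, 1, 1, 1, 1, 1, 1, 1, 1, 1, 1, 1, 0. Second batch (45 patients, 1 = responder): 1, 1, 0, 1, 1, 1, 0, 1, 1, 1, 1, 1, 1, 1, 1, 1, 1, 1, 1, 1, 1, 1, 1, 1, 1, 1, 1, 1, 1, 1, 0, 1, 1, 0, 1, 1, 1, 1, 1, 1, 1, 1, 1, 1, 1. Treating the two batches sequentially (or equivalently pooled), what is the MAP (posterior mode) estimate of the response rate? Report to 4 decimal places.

The Beta prior is conjugate to a Binomial/Bernoulli likelihood; the update adds successes to α and failures to β.
After batch 1: Beta(7.72+16, 9.34+3) = Beta(23.72, 12.34).
After batch 2: Beta(23.72+41, 12.34+4) = Beta(64.72, 16.34).
Mode of Beta(a,b) for a,b>1 is (a−1)/(a+b−2) = 63.72/79.06 = 0.8060.

0.8060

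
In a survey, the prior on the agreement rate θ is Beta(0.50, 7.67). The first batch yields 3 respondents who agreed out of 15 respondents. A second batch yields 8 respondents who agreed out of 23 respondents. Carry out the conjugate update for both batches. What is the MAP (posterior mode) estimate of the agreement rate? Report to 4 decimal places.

0.2377

The Beta prior is conjugate to a Binomial/Bernoulli likelihood; the update adds successes to α and failures to β.
After batch 1: Beta(0.50+3, 7.67+12) = Beta(3.50, 19.67).
After batch 2: Beta(3.50+8, 19.67+15) = Beta(11.50, 34.67).
Mode of Beta(a,b) for a,b>1 is (a−1)/(a+b−2) = 10.50/44.17 = 0.2377.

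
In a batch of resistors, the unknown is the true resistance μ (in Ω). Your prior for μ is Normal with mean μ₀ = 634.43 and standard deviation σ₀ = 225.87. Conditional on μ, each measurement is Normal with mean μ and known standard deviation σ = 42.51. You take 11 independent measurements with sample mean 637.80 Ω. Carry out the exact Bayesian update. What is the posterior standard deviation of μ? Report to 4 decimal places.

12.7967

For Normal data with known variance σ², a Normal(μ₀, σ₀²) prior on μ is conjugate. Posterior precision = 1/σ₀² + n/σ²; posterior mean is the precision-weighted average of μ₀ and x̄.
σ₀² = 225.87² = 51017.2569, σ² = 42.51² = 1807.1001; σ² + n·σ₀² = 1807.1001 + 11·51017.2569 = 562996.926.
Posterior precision = 1/σ₀² + n/σ² = 1/51017.2569 + 11/1807.1001 = (σ² + n·σ₀²)/(σ₀²σ²) = 562996.926/(51017.2569·1807.1001); posterior variance σₙ² = σ₀²σ²/(σ² + n·σ₀²) = 51017.2569·1807.1001/562996.926 = 163.754518.
Posterior SD = √σₙ² = √(51017.2569·1807.1001/562996.926) = 12.7967.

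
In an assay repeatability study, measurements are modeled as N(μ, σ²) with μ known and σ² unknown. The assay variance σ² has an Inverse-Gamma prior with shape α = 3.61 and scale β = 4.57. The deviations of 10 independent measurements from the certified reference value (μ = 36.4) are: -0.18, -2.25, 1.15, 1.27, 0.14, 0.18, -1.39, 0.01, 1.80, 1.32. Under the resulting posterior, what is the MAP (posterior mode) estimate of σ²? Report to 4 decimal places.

With known mean μ and an Inverse-Gamma(α, β) prior on σ², the Normal likelihood is conjugate: posterior is Inv-Gamma(α + n/2, β + Σ(xᵢ−μ)²/2).
Σ(xᵢ−μ)² = (-0.18)² + (-2.25)² + (1.15)² + (1.27)² + (0.14)² + (0.18)² + (-1.39)² + (0.01)² + (1.80)² + (1.32)² = 14.9969.
Posterior: Inv-Gamma(3.61 + 10/2, 4.57 + 14.9969/2) = Inv-Gamma(8.61, 12.06845).
Mode = β/(α+1) = 12.06845/9.61 = 1.2558.

1.2558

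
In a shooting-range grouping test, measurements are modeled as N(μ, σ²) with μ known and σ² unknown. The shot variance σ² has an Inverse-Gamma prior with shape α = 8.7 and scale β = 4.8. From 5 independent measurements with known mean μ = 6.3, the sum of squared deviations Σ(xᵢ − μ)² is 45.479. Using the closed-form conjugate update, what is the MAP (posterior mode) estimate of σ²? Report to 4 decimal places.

2.2573

With known mean μ and an Inverse-Gamma(α, β) prior on σ², the Normal likelihood is conjugate: posterior is Inv-Gamma(α + n/2, β + Σ(xᵢ−μ)²/2).
Posterior: Inv-Gamma(8.7 + 5/2, 4.8 + 45.479/2) = Inv-Gamma(11.20, 27.5395).
Mode = β/(α+1) = 27.5395/12.20 = 2.2573.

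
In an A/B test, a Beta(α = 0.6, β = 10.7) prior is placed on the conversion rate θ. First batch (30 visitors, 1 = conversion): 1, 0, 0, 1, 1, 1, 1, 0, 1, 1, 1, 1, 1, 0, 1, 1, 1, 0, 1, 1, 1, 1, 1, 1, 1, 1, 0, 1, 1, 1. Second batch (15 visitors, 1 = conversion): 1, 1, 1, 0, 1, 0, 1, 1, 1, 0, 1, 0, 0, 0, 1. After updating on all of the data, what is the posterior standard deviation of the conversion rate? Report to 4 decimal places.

0.0648

The Beta prior is conjugate to a Binomial/Bernoulli likelihood; the update adds successes to α and failures to β.
After batch 1: Beta(0.6+24, 10.7+6) = Beta(24.6, 16.7).
After batch 2: Beta(24.6+9, 16.7+6) = Beta(33.6, 22.7).
Var = αβ/((α+β)²(α+β+1)) = 33.6·22.7/(56.3²·57.3) = 0.00419946; SD = √0.00419946 = 0.0648.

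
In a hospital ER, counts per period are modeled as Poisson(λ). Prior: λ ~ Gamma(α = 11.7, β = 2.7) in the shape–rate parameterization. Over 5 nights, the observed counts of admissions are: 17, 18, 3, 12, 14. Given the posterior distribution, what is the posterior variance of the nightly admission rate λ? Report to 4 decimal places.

1.2768

With a Gamma(shape α, rate β) prior, the Poisson likelihood is conjugate: the posterior is Gamma(α + ΣXᵢ, β + n).
Sum of counts S = 64 over n = 5 nights.
Posterior: Gamma(α+S, β+n) = Gamma(11.7+64, 2.7+5) = Gamma(75.7, 7.7).
Var = α/β² = 75.7/7.7² = 1.2768.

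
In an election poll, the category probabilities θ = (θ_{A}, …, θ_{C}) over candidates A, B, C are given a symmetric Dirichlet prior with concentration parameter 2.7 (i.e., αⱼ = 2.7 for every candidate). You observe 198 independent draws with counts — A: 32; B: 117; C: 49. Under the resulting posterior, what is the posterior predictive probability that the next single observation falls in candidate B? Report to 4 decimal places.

0.5808

The Dirichlet prior is conjugate to the Multinomial likelihood: each posterior αⱼ = prior αⱼ + observed count nⱼ.
Posterior concentration: (34.7, 119.7, 51.7), total = 206.1.
P(next = B | data) = α_{B}/Σα = 0.5808.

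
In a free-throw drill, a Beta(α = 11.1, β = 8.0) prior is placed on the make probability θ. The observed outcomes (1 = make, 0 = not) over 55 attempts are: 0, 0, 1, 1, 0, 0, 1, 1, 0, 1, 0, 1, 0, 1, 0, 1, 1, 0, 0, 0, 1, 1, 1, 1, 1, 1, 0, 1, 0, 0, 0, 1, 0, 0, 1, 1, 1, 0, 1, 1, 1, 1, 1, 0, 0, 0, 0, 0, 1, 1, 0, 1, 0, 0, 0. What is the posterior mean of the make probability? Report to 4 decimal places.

The Beta prior is conjugate to a Binomial/Bernoulli likelihood; the update adds successes to α and failures to β.
Posterior: Beta(α+k, β+n−k) = Beta(11.1+28, 8.0+27) = Beta(39.1, 35.0).
Posterior mean = α/(α+β) = 39.1/74.1 = 0.5277.

0.5277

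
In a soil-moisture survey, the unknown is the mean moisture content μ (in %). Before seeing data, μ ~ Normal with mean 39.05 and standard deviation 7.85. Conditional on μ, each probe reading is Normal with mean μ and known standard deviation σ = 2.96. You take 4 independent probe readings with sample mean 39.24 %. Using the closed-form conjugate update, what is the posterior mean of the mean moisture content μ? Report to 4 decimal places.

39.2335

For Normal data with known variance σ², a Normal(μ₀, σ₀²) prior on μ is conjugate. Posterior precision = 1/σ₀² + n/σ²; posterior mean is the precision-weighted average of μ₀ and x̄.
n·x̄ = 4·39.24 = 156.96.
σ₀² = 7.85² = 61.6225, σ² = 2.96² = 8.7616; σ² + n·σ₀² = 8.7616 + 4·61.6225 = 255.2516.
Posterior mean = (μ₀/σ₀² + n·x̄/σ²)/(1/σ₀² + n/σ²) = (σ²·μ₀ + σ₀²·n·x̄)/(σ² + n·σ₀²) = (8.7616·39.05 + 61.6225·156.96)/255.2516 = 10014.40808/255.2516 = 39.2335.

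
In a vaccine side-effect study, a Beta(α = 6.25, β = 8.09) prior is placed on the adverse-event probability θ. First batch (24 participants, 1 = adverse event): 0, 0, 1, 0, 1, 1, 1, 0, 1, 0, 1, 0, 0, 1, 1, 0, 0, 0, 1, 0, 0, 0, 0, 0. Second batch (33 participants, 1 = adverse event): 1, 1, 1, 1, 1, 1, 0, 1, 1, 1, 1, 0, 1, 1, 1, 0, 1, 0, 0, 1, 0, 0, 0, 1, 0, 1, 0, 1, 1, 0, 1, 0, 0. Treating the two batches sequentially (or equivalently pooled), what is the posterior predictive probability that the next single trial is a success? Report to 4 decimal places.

0.4941

The Beta prior is conjugate to a Binomial/Bernoulli likelihood; the update adds successes to α and failures to β.
After batch 1: Beta(6.25+9, 8.09+15) = Beta(15.25, 23.09).
After batch 2: Beta(15.25+20, 23.09+13) = Beta(35.25, 36.09).
For a single future Bernoulli trial, P(success | data) = α/(α+β) = 0.4941.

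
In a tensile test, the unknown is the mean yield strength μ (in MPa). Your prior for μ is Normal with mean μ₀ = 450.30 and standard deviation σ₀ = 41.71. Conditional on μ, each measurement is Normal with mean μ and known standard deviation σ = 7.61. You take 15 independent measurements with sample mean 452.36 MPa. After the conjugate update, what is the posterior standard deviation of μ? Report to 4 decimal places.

1.9627

For Normal data with known variance σ², a Normal(μ₀, σ₀²) prior on μ is conjugate. Posterior precision = 1/σ₀² + n/σ²; posterior mean is the precision-weighted average of μ₀ and x̄.
σ₀² = 41.71² = 1739.7241, σ² = 7.61² = 57.9121; σ² + n·σ₀² = 57.9121 + 15·1739.7241 = 26153.7736.
Posterior precision = 1/σ₀² + n/σ² = 1/1739.7241 + 15/57.9121 = (σ² + n·σ₀²)/(σ₀²σ²) = 26153.7736/(1739.7241·57.9121); posterior variance σₙ² = σ₀²σ²/(σ² + n·σ₀²) = 1739.7241·57.9121/26153.7736 = 3.852258.
Posterior SD = √σₙ² = √(1739.7241·57.9121/26153.7736) = 1.9627.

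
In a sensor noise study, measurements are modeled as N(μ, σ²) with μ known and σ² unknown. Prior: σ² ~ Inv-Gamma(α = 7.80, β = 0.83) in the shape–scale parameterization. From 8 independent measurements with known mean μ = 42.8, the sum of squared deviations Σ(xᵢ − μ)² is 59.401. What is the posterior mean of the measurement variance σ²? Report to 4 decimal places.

With known mean μ and an Inverse-Gamma(α, β) prior on σ², the Normal likelihood is conjugate: posterior is Inv-Gamma(α + n/2, β + Σ(xᵢ−μ)²/2).
Posterior: Inv-Gamma(7.80 + 8/2, 0.83 + 59.401/2) = Inv-Gamma(11.80, 30.5305).
E[σ²|data] = β/(α−1) = 30.5305/10.80 = 2.8269.

2.8269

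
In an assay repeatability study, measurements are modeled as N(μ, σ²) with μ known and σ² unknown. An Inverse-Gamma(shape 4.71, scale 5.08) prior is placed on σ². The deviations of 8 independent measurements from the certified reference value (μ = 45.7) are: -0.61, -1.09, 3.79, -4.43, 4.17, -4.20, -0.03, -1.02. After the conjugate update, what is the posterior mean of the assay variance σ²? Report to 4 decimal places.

With known mean μ and an Inverse-Gamma(α, β) prior on σ², the Normal likelihood is conjugate: posterior is Inv-Gamma(α + n/2, β + Σ(xᵢ−μ)²/2).
Σ(xᵢ−μ)² = (-0.61)² + (-1.09)² + (3.79)² + (-4.43)² + (4.17)² + (-4.20)² + (-0.03)² + (-1.02)² = 71.6194.
Posterior: Inv-Gamma(4.71 + 8/2, 5.08 + 71.6194/2) = Inv-Gamma(8.71, 40.88970).
E[σ²|data] = β/(α−1) = 40.88970/7.71 = 5.3035.

5.3035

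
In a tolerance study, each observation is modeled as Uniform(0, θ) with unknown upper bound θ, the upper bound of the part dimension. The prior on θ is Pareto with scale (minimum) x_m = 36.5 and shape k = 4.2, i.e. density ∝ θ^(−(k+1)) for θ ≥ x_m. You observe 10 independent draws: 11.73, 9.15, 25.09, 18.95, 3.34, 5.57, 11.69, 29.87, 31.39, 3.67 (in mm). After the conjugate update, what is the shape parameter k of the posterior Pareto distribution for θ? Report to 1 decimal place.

A Pareto(scale x_m, shape k) prior on the upper bound θ of Uniform(0, θ) is conjugate: posterior is Pareto(max(x_m, max xᵢ), k + n).
Sample maximum = 31.39; prior scale x_m = 36.5 → posterior scale = max = 36.50.
Posterior shape = 4.2 + 10 = 14.2.
Posterior shape k = 14.2.

14.2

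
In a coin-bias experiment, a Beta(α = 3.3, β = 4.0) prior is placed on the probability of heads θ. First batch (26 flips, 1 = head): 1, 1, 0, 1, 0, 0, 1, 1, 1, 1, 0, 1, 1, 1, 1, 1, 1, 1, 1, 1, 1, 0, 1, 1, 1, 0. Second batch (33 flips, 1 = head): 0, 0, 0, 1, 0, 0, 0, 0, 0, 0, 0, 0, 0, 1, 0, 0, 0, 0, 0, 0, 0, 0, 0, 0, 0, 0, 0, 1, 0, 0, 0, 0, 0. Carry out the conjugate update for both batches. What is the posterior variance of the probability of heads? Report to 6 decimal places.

0.003556

The Beta prior is conjugate to a Binomial/Bernoulli likelihood; the update adds successes to α and failures to β.
After batch 1: Beta(3.3+20, 4.0+6) = Beta(23.3, 10.0).
After batch 2: Beta(23.3+3, 10.0+30) = Beta(26.3, 40.0).
Var = αβ/((α+β)²(α+β+1)) = 26.3·40.0/(66.3²·67.3) = 0.003556.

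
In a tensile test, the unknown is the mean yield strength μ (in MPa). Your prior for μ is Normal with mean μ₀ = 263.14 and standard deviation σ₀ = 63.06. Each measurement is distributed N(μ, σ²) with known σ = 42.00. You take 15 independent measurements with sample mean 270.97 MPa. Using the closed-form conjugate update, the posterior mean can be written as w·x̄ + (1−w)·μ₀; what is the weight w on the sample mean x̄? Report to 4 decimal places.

0.9713

For Normal data with known variance σ², a Normal(μ₀, σ₀²) prior on μ is conjugate. Posterior precision = 1/σ₀² + n/σ²; posterior mean is the precision-weighted average of μ₀ and x̄.
σ₀² = 63.06² = 3976.5636, σ² = 42.00² = 1764. Prior precision 1/σ₀² = 1/3976.5636; data precision n/σ² = 15/1764.
w = (n/σ²)/(1/σ₀² + n/σ²) = n·σ₀²/(σ² + n·σ₀²) = 15·3976.5636/(1764 + 15·3976.5636) = 59648.454/61412.454 = 0.9713.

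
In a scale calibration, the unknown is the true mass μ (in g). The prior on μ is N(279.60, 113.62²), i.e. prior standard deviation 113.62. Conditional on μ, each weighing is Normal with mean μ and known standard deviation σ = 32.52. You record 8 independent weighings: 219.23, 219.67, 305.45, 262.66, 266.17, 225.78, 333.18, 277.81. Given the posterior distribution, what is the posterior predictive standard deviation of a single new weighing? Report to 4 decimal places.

For Normal data with known variance σ², a Normal(μ₀, σ₀²) prior on μ is conjugate. Posterior precision = 1/σ₀² + n/σ²; posterior mean is the precision-weighted average of μ₀ and x̄.
σ₀² = 113.62² = 12909.5044, σ² = 32.52² = 1057.5504; σ² + n·σ₀² = 1057.5504 + 8·12909.5044 = 104333.5856.
Posterior precision = 1/σ₀² + n/σ² = 1/12909.5044 + 8/1057.5504 = (σ² + n·σ₀²)/(σ₀²σ²) = 104333.5856/(12909.5044·1057.5504); posterior variance σₙ² = σ₀²σ²/(σ² + n·σ₀²) = 12909.5044·1057.5504/104333.5856 = 130.853852.
Predictive variance for one new observation = σₙ² + σ² = 12909.5044·1057.5504/104333.5856 + 1057.5504 = σ²·(σ₀² + 104333.5856)/104333.5856 = 1057.5504·117243.09/104333.5856 = 1188.404252; SD = √(1057.5504·117243.09/104333.5856) = 34.4732.

34.4732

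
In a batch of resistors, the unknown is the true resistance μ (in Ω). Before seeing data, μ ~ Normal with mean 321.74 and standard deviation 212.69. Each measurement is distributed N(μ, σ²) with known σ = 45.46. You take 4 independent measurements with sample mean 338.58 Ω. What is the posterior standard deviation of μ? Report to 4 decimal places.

22.6013

For Normal data with known variance σ², a Normal(μ₀, σ₀²) prior on μ is conjugate. Posterior precision = 1/σ₀² + n/σ²; posterior mean is the precision-weighted average of μ₀ and x̄.
σ₀² = 212.69² = 45237.0361, σ² = 45.46² = 2066.6116; σ² + n·σ₀² = 2066.6116 + 4·45237.0361 = 183014.756.
Posterior precision = 1/σ₀² + n/σ² = 1/45237.0361 + 4/2066.6116 = (σ² + n·σ₀²)/(σ₀²σ²) = 183014.756/(45237.0361·2066.6116); posterior variance σₙ² = σ₀²σ²/(σ² + n·σ₀²) = 45237.0361·2066.6116/183014.756 = 510.818830.
Posterior SD = √σₙ² = √(45237.0361·2066.6116/183014.756) = 22.6013.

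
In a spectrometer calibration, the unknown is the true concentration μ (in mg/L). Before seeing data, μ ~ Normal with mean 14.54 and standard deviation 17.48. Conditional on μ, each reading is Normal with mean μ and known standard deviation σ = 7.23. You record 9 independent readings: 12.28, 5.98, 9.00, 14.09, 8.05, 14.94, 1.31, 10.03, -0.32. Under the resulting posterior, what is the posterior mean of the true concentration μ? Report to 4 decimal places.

8.4884

For Normal data with known variance σ², a Normal(μ₀, σ₀²) prior on μ is conjugate. Posterior precision = 1/σ₀² + n/σ²; posterior mean is the precision-weighted average of μ₀ and x̄.
Σxᵢ = 12.28 + 5.98 + 9.00 + 14.09 + 8.05 + 14.94 + 1.31 + 10.03 + (-0.32) = 75.36, so n·x̄ = 75.36.
σ₀² = 17.48² = 305.5504, σ² = 7.23² = 52.2729; σ² + n·σ₀² = 52.2729 + 9·305.5504 = 2802.2265.
Posterior mean = (μ₀/σ₀² + n·x̄/σ²)/(1/σ₀² + n/σ²) = (σ²·μ₀ + σ₀²·n·x̄)/(σ² + n·σ₀²) = (52.2729·14.54 + 305.5504·75.36)/2802.2265 = 23786.32611/2802.2265 = 8.4884.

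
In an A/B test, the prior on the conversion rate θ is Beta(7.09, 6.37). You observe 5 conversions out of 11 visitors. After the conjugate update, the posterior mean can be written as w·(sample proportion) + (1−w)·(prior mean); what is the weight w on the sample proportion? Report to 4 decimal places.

The Beta prior is conjugate to a Binomial/Bernoulli likelihood; the update adds successes to α and failures to β.
Posterior mean = (α₀+k)/(α₀+β₀+n) = [n/(α₀+β₀+n)]·(k/n) + [(α₀+β₀)/(α₀+β₀+n)]·α₀/(α₀+β₀), so only n and the prior enter the weight.
The weight on the data is w = n/(α₀+β₀+n) = 11/(7.09+6.37+11) = 11/24.46 = 0.4497.

0.4497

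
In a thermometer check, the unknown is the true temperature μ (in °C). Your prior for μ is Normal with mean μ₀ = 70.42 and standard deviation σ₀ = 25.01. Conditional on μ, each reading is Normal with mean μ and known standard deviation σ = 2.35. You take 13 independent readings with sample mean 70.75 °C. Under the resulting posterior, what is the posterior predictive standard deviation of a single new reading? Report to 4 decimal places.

2.4387

For Normal data with known variance σ², a Normal(μ₀, σ₀²) prior on μ is conjugate. Posterior precision = 1/σ₀² + n/σ²; posterior mean is the precision-weighted average of μ₀ and x̄.
σ₀² = 25.01² = 625.5001, σ² = 2.35² = 5.5225; σ² + n·σ₀² = 5.5225 + 13·625.5001 = 8137.0238.
Posterior precision = 1/σ₀² + n/σ² = 1/625.5001 + 13/5.5225 = (σ² + n·σ₀²)/(σ₀²σ²) = 8137.0238/(625.5001·5.5225); posterior variance σₙ² = σ₀²σ²/(σ² + n·σ₀²) = 625.5001·5.5225/8137.0238 = 0.424519.
Predictive variance for one new observation = σₙ² + σ² = 625.5001·5.5225/8137.0238 + 5.5225 = σ²·(σ₀² + 8137.0238)/8137.0238 = 5.5225·8762.5239/8137.0238 = 5.947019; SD = √(5.5225·8762.5239/8137.0238) = 2.4387.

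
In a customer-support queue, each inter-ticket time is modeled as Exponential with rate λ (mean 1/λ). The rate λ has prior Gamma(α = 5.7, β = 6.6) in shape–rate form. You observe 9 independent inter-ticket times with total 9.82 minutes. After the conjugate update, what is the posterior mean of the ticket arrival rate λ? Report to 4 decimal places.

0.8952

With a Gamma(shape α, rate β) prior on the exponential rate λ, the posterior after n observations with total T = Σxᵢ is Gamma(α+n, β+T).
Posterior: Gamma(5.7+9, 6.6+9.82) = Gamma(14.7, 16.42).
Posterior mean of λ = α/β = 14.7/16.42 = 0.8952.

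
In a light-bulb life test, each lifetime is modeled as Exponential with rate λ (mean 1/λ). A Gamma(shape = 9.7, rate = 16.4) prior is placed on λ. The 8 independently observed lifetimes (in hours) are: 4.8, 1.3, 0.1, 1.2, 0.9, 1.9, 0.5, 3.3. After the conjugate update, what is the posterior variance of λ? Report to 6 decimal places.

0.019153

With a Gamma(shape α, rate β) prior on the exponential rate λ, the posterior after n observations with total T = Σxᵢ is Gamma(α+n, β+T).
Sum of observations T = 14.0 hours; n = 8.
Posterior: Gamma(9.7+8, 16.4+14.0) = Gamma(17.7, 30.4).
Var = α/β² = 0.019153.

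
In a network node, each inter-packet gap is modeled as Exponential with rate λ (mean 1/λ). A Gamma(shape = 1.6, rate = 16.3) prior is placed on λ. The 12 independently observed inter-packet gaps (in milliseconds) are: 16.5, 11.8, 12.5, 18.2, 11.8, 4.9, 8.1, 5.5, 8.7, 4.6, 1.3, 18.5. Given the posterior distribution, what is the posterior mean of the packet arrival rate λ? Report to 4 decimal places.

With a Gamma(shape α, rate β) prior on the exponential rate λ, the posterior after n observations with total T = Σxᵢ is Gamma(α+n, β+T).
Sum of observations T = 122.4 milliseconds; n = 12.
Posterior: Gamma(1.6+12, 16.3+122.4) = Gamma(13.6, 138.7).
Posterior mean of λ = α/β = 13.6/138.7 = 0.0981.

0.0981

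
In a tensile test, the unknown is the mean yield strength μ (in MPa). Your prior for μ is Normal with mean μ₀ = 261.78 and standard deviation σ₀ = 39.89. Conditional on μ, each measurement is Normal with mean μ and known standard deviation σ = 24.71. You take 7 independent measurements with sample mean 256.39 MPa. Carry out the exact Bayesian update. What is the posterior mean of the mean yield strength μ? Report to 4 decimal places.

256.6701

For Normal data with known variance σ², a Normal(μ₀, σ₀²) prior on μ is conjugate. Posterior precision = 1/σ₀² + n/σ²; posterior mean is the precision-weighted average of μ₀ and x̄.
n·x̄ = 7·256.39 = 1794.73.
σ₀² = 39.89² = 1591.2121, σ² = 24.71² = 610.5841; σ² + n·σ₀² = 610.5841 + 7·1591.2121 = 11749.0688.
Posterior mean = (μ₀/σ₀² + n·x̄/σ²)/(1/σ₀² + n/σ²) = (σ²·μ₀ + σ₀²·n·x̄)/(σ² + n·σ₀²) = (610.5841·261.78 + 1591.2121·1794.73)/11749.0688 = 3015634.797931/11749.0688 = 256.6701.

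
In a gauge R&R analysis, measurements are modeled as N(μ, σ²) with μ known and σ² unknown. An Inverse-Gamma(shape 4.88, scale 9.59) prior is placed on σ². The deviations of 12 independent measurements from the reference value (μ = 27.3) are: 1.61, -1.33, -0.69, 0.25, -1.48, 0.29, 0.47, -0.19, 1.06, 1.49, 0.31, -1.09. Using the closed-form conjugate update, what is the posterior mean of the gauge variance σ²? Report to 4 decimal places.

With known mean μ and an Inverse-Gamma(α, β) prior on σ², the Normal likelihood is conjugate: posterior is Inv-Gamma(α + n/2, β + Σ(xᵢ−μ)²/2).
Σ(xᵢ−μ)² = (1.61)² + (-1.33)² + (-0.69)² + (0.25)² + (-1.48)² + (0.29)² + (0.47)² + (-0.19)² + (1.06)² + (1.49)² + (0.31)² + (-1.09)² = 12.0590.
Posterior: Inv-Gamma(4.88 + 12/2, 9.59 + 12.0590/2) = Inv-Gamma(10.88, 15.61950).
E[σ²|data] = β/(α−1) = 15.61950/9.88 = 1.5809.

1.5809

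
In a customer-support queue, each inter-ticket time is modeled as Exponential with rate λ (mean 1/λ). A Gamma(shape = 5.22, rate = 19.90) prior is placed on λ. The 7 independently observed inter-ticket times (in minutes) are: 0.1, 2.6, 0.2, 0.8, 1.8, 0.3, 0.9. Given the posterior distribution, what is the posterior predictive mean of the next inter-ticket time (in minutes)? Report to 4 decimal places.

2.3708

With a Gamma(shape α, rate β) prior on the exponential rate λ, the posterior after n observations with total T = Σxᵢ is Gamma(α+n, β+T).
Sum of observations T = 6.7 minutes; n = 7.
Posterior: Gamma(5.22+7, 19.90+6.7) = Gamma(12.22, 26.60).
The predictive distribution for the next observation is Lomax; its mean is β/(α−1) = 26.60/11.22 = 2.3708.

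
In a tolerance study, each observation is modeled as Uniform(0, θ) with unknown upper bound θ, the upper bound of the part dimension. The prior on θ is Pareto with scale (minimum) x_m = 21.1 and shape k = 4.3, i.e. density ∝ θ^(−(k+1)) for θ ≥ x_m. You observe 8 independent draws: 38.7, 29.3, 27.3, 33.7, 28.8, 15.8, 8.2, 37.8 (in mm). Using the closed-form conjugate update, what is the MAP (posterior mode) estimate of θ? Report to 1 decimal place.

A Pareto(scale x_m, shape k) prior on the upper bound θ of Uniform(0, θ) is conjugate: posterior is Pareto(max(x_m, max xᵢ), k + n).
Sample maximum = 38.7; prior scale x_m = 21.1 → posterior scale = max = 38.7.
Posterior shape = 4.3 + 8 = 12.3.
The Pareto density is decreasing on [x_m, ∞), so the mode is x_m = 38.7.

38.7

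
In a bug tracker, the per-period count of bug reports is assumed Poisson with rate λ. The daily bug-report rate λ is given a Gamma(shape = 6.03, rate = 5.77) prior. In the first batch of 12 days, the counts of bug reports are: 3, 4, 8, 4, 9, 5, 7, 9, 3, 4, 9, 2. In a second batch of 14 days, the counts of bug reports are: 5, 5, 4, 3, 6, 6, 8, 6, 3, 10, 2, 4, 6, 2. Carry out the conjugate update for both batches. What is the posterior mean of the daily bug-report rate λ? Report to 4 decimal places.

4.5020

With a Gamma(shape α, rate β) prior, the Poisson likelihood is conjugate: the posterior is Gamma(α + ΣXᵢ, β + n).
Batch 1: sum of counts S = 67 over n = 12 days.
After batch 1: Gamma(α+S, β+n) = Gamma(6.03+67, 5.77+12) = Gamma(73.03, 17.77).
Batch 2: sum of counts S = 70 over n = 14 days.
After batch 2: Gamma(α+S, β+n) = Gamma(73.03+70, 17.77+14) = Gamma(143.03, 31.77).
Posterior mean = α/β = 143.03/31.77 = 4.5020.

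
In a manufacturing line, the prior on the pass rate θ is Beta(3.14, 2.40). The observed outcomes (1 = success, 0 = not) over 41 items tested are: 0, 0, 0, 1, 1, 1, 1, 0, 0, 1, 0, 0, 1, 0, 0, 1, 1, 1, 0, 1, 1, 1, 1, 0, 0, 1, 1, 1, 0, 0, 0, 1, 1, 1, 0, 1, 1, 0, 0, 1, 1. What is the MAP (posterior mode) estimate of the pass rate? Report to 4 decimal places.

0.5644

The Beta prior is conjugate to a Binomial/Bernoulli likelihood; the update adds successes to α and failures to β.
Posterior: Beta(α+k, β+n−k) = Beta(3.14+23, 2.40+18) = Beta(26.14, 20.40).
Mode of Beta(a,b) for a,b>1 is (a−1)/(a+b−2) = 25.14/44.54 = 0.5644.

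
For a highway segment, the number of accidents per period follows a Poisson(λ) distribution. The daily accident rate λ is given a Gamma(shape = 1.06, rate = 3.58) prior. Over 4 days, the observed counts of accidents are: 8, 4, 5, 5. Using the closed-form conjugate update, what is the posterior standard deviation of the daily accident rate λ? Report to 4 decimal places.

With a Gamma(shape α, rate β) prior, the Poisson likelihood is conjugate: the posterior is Gamma(α + ΣXᵢ, β + n).
Sum of counts S = 22 over n = 4 days.
Posterior: Gamma(α+S, β+n) = Gamma(1.06+22, 3.58+4) = Gamma(23.06, 7.58).
SD = √α/β = √23.06/7.58 = 0.6335.

0.6335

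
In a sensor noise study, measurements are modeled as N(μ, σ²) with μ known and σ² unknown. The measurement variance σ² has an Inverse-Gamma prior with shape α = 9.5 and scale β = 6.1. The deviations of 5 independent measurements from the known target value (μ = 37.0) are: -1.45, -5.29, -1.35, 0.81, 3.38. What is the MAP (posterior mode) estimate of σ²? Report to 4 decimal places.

2.1611

With known mean μ and an Inverse-Gamma(α, β) prior on σ², the Normal likelihood is conjugate: posterior is Inv-Gamma(α + n/2, β + Σ(xᵢ−μ)²/2).
Σ(xᵢ−μ)² = (-1.45)² + (-5.29)² + (-1.35)² + (0.81)² + (3.38)² = 43.9896.
Posterior: Inv-Gamma(9.5 + 5/2, 6.1 + 43.9896/2) = Inv-Gamma(12.00, 28.09480).
Mode = β/(α+1) = 28.09480/13.00 = 2.1611.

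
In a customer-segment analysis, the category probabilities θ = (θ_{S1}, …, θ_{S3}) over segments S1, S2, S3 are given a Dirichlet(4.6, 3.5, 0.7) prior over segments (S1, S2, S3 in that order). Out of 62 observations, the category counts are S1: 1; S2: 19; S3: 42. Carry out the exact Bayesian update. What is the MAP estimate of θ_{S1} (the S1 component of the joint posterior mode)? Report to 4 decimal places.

The Dirichlet prior is conjugate to the Multinomial likelihood: each posterior αⱼ = prior αⱼ + observed count nⱼ.
Posterior concentration: (5.6, 22.5, 42.7), total = 70.8.
Joint mode component: (α_{S1}−1)/(Σα−K) = 4.6/67.8 = 0.0678.

0.0678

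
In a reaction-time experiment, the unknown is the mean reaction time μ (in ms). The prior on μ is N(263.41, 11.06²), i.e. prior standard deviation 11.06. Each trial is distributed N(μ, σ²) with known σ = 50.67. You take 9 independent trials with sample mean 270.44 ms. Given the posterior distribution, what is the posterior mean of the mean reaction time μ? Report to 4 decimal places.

For Normal data with known variance σ², a Normal(μ₀, σ₀²) prior on μ is conjugate. Posterior precision = 1/σ₀² + n/σ²; posterior mean is the precision-weighted average of μ₀ and x̄.
n·x̄ = 9·270.44 = 2433.96.
σ₀² = 11.06² = 122.3236, σ² = 50.67² = 2567.4489; σ² + n·σ₀² = 2567.4489 + 9·122.3236 = 3668.3613.
Posterior mean = (μ₀/σ₀² + n·x̄/σ²)/(1/σ₀² + n/σ²) = (σ²·μ₀ + σ₀²·n·x̄)/(σ² + n·σ₀²) = (2567.4489·263.41 + 122.3236·2433.96)/3668.3613 = 974022.464205/3668.3613 = 265.5198.

265.5198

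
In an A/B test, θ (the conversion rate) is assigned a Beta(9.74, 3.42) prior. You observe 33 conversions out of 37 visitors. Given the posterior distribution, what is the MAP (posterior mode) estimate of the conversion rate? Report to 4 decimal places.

0.8667

The Beta prior is conjugate to a Binomial/Bernoulli likelihood; the update adds successes to α and failures to β.
Posterior: Beta(α+k, β+n−k) = Beta(9.74+33, 3.42+4) = Beta(42.74, 7.42).
Mode of Beta(a,b) for a,b>1 is (a−1)/(a+b−2) = 41.74/48.16 = 0.8667.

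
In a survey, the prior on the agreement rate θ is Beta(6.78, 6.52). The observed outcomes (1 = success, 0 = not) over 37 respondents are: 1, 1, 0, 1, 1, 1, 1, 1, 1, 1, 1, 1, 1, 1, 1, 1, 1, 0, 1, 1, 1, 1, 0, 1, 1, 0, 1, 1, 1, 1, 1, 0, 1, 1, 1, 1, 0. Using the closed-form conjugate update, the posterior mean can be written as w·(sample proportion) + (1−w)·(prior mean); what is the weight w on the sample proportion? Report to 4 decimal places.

The Beta prior is conjugate to a Binomial/Bernoulli likelihood; the update adds successes to α and failures to β.
Posterior mean = (α₀+k)/(α₀+β₀+n) = [n/(α₀+β₀+n)]·(k/n) + [(α₀+β₀)/(α₀+β₀+n)]·α₀/(α₀+β₀), so only n and the prior enter the weight.
The weight on the data is w = n/(α₀+β₀+n) = 37/(6.78+6.52+37) = 37/50.30 = 0.7356.

0.7356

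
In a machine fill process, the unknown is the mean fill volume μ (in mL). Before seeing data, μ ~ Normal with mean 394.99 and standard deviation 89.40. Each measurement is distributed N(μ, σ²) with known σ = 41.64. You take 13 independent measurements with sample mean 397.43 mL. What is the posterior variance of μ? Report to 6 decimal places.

131.186883

For Normal data with known variance σ², a Normal(μ₀, σ₀²) prior on μ is conjugate. Posterior precision = 1/σ₀² + n/σ²; posterior mean is the precision-weighted average of μ₀ and x̄.
σ₀² = 89.40² = 7992.36, σ² = 41.64² = 1733.8896; σ² + n·σ₀² = 1733.8896 + 13·7992.36 = 105634.5696.
Posterior precision = 1/σ₀² + n/σ² = 1/7992.36 + 13/1733.8896 = (σ² + n·σ₀²)/(σ₀²σ²) = 105634.5696/(7992.36·1733.8896); posterior variance σₙ² = σ₀²σ²/(σ² + n·σ₀²) = 7992.36·1733.8896/105634.5696 = 131.186883.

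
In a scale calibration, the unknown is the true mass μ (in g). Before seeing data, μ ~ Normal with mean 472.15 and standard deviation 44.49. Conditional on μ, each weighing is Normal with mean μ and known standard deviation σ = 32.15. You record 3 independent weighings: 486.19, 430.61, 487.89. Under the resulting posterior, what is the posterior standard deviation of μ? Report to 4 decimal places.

17.1307

For Normal data with known variance σ², a Normal(μ₀, σ₀²) prior on μ is conjugate. Posterior precision = 1/σ₀² + n/σ²; posterior mean is the precision-weighted average of μ₀ and x̄.
σ₀² = 44.49² = 1979.3601, σ² = 32.15² = 1033.6225; σ² + n·σ₀² = 1033.6225 + 3·1979.3601 = 6971.7028.
Posterior precision = 1/σ₀² + n/σ² = 1/1979.3601 + 3/1033.6225 = (σ² + n·σ₀²)/(σ₀²σ²) = 6971.7028/(1979.3601·1033.6225); posterior variance σₙ² = σ₀²σ²/(σ² + n·σ₀²) = 1979.3601·1033.6225/6971.7028 = 293.459316.
Posterior SD = √σₙ² = √(1979.3601·1033.6225/6971.7028) = 17.1307.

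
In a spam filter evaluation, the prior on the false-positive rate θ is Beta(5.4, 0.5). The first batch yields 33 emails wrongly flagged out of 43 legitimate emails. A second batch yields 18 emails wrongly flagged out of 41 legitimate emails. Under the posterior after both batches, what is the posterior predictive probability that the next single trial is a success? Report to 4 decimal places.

The Beta prior is conjugate to a Binomial/Bernoulli likelihood; the update adds successes to α and failures to β.
After batch 1: Beta(5.4+33, 0.5+10) = Beta(38.4, 10.5).
After batch 2: Beta(38.4+18, 10.5+23) = Beta(56.4, 33.5).
For a single future Bernoulli trial, P(success | data) = α/(α+β) = 0.6274.

0.6274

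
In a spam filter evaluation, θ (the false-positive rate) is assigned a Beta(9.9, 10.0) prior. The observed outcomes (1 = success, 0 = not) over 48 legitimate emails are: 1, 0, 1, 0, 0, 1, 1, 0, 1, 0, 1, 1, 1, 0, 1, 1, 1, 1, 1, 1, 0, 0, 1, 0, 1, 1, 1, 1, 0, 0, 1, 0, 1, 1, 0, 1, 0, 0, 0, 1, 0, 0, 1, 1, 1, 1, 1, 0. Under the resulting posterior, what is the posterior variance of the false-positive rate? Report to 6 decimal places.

0.003551

The Beta prior is conjugate to a Binomial/Bernoulli likelihood; the update adds successes to α and failures to β.
Posterior: Beta(α+k, β+n−k) = Beta(9.9+29, 10.0+19) = Beta(38.9, 29.0).
Var = αβ/((α+β)²(α+β+1)) = 38.9·29.0/(67.9²·68.9) = 0.003551.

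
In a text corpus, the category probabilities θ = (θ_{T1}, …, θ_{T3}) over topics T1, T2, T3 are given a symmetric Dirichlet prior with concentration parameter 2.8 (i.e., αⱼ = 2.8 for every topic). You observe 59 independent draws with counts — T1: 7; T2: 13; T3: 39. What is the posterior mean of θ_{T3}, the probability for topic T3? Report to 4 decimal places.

0.6202

The Dirichlet prior is conjugate to the Multinomial likelihood: each posterior αⱼ = prior αⱼ + observed count nⱼ.
Posterior concentration: (9.8, 15.8, 41.8), total = 67.4.
E[θ_{T3}|data] = α_{T3}/Σα = 41.8/67.4 = 0.6202.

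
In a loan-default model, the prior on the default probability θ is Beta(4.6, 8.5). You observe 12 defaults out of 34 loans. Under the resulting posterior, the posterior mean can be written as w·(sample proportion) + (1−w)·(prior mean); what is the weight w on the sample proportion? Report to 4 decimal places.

0.7219

The Beta prior is conjugate to a Binomial/Bernoulli likelihood; the update adds successes to α and failures to β.
Posterior mean = (α₀+k)/(α₀+β₀+n) = [n/(α₀+β₀+n)]·(k/n) + [(α₀+β₀)/(α₀+β₀+n)]·α₀/(α₀+β₀), so only n and the prior enter the weight.
The weight on the data is w = n/(α₀+β₀+n) = 34/(4.6+8.5+34) = 34/47.1 = 0.7219.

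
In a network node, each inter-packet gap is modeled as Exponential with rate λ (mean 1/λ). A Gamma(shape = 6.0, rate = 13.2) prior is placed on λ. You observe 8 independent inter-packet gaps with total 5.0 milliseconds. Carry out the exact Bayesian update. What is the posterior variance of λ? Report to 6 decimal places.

With a Gamma(shape α, rate β) prior on the exponential rate λ, the posterior after n observations with total T = Σxᵢ is Gamma(α+n, β+T).
Posterior: Gamma(6.0+8, 13.2+5.0) = Gamma(14.0, 18.2).
Var = α/β² = 0.042265.

0.042265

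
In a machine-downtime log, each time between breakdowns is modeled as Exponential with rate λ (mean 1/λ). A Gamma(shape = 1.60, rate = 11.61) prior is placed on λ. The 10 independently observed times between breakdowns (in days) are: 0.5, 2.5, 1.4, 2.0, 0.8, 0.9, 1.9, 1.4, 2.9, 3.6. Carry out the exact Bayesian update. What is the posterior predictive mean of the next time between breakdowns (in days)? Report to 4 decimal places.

2.7840

With a Gamma(shape α, rate β) prior on the exponential rate λ, the posterior after n observations with total T = Σxᵢ is Gamma(α+n, β+T).
Sum of observations T = 17.9 days; n = 10.
Posterior: Gamma(1.60+10, 11.61+17.9) = Gamma(11.60, 29.51).
The predictive distribution for the next observation is Lomax; its mean is β/(α−1) = 29.51/10.60 = 2.7840.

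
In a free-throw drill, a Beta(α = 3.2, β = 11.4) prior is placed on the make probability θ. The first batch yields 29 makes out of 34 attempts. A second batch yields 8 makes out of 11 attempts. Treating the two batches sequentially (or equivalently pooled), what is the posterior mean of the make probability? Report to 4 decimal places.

The Beta prior is conjugate to a Binomial/Bernoulli likelihood; the update adds successes to α and failures to β.
After batch 1: Beta(3.2+29, 11.4+5) = Beta(32.2, 16.4).
After batch 2: Beta(32.2+8, 16.4+3) = Beta(40.2, 19.4).
Posterior mean = α/(α+β) = 40.2/59.6 = 0.6745.

0.6745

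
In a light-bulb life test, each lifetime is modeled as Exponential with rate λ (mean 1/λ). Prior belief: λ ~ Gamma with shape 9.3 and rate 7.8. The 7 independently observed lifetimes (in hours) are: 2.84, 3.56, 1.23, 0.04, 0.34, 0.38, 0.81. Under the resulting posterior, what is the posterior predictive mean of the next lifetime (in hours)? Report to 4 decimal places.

1.1111

With a Gamma(shape α, rate β) prior on the exponential rate λ, the posterior after n observations with total T = Σxᵢ is Gamma(α+n, β+T).
Sum of observations T = 9.20 hours; n = 7.
Posterior: Gamma(9.3+7, 7.8+9.20) = Gamma(16.3, 17.00).
The predictive distribution for the next observation is Lomax; its mean is β/(α−1) = 17.00/15.3 = 1.1111.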